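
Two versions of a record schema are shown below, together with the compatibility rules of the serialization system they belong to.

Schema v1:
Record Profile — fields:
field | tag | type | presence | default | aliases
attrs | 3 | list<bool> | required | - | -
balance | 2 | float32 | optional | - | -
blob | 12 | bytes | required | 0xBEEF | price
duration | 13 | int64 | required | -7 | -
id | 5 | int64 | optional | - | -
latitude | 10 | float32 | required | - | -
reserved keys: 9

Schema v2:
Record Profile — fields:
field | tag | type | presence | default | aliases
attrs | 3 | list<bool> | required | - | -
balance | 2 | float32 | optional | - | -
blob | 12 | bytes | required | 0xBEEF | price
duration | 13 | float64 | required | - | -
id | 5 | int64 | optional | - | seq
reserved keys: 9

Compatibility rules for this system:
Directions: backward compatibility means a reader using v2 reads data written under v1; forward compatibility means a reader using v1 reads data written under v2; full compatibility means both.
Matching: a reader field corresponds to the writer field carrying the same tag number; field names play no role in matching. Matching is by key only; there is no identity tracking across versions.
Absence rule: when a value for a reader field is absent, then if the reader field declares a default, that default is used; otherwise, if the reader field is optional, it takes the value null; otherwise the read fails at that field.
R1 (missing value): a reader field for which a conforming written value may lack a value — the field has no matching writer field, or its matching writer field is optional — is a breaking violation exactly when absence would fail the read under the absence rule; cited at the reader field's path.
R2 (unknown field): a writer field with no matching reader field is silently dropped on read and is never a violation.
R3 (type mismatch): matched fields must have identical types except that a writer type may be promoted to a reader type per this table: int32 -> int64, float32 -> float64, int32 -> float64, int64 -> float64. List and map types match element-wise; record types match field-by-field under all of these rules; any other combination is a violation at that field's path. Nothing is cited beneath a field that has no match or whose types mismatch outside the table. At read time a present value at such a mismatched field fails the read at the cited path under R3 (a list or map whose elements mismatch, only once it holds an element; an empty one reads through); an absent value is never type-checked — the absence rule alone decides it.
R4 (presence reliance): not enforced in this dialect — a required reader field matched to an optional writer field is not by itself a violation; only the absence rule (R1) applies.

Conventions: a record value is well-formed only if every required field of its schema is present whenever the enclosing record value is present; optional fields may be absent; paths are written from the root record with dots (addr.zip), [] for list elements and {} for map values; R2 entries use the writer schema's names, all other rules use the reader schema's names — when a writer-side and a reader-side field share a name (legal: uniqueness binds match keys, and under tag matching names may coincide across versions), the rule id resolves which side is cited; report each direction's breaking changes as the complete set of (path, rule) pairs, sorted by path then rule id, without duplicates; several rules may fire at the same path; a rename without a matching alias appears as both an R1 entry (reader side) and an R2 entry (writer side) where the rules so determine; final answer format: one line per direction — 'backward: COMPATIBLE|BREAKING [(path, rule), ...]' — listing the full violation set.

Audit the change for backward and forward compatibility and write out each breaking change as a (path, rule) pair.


backward: COMPATIBLE []; forward: BREAKING [(duration, R3), (latitude, R1)]

the writer's type comes first in each Profile pair
backward for Profile (reader v2, writer v1):
  attrs <- attrs (list<bool> -> list<bool>, writer required)
  balance <- balance (float32 -> float32, writer optional)
  blob <- blob (bytes -> bytes, writer required)
  duration <- duration (int64 -> float64, writer required)
  id <- id (int64 -> int64, writer optional)
  writer latitude: unknown to reader
  nothing fires on Profile: backward is COMPATIBLE
forward for Profile (reader v1, writer v2):
  attrs <- attrs (list<bool> -> list<bool>, writer required)
  balance <- balance (float32 -> float32, writer optional)
  blob <- blob (bytes -> bytes, writer required)
  duration <- duration (float64 -> int64, writer required)
  id <- id (int64 -> int64, writer optional)
  latitude has no writer counterpart
  rule R3 violated at duration
  rule R1 violated at latitude
  => forward: BREAKING (2)


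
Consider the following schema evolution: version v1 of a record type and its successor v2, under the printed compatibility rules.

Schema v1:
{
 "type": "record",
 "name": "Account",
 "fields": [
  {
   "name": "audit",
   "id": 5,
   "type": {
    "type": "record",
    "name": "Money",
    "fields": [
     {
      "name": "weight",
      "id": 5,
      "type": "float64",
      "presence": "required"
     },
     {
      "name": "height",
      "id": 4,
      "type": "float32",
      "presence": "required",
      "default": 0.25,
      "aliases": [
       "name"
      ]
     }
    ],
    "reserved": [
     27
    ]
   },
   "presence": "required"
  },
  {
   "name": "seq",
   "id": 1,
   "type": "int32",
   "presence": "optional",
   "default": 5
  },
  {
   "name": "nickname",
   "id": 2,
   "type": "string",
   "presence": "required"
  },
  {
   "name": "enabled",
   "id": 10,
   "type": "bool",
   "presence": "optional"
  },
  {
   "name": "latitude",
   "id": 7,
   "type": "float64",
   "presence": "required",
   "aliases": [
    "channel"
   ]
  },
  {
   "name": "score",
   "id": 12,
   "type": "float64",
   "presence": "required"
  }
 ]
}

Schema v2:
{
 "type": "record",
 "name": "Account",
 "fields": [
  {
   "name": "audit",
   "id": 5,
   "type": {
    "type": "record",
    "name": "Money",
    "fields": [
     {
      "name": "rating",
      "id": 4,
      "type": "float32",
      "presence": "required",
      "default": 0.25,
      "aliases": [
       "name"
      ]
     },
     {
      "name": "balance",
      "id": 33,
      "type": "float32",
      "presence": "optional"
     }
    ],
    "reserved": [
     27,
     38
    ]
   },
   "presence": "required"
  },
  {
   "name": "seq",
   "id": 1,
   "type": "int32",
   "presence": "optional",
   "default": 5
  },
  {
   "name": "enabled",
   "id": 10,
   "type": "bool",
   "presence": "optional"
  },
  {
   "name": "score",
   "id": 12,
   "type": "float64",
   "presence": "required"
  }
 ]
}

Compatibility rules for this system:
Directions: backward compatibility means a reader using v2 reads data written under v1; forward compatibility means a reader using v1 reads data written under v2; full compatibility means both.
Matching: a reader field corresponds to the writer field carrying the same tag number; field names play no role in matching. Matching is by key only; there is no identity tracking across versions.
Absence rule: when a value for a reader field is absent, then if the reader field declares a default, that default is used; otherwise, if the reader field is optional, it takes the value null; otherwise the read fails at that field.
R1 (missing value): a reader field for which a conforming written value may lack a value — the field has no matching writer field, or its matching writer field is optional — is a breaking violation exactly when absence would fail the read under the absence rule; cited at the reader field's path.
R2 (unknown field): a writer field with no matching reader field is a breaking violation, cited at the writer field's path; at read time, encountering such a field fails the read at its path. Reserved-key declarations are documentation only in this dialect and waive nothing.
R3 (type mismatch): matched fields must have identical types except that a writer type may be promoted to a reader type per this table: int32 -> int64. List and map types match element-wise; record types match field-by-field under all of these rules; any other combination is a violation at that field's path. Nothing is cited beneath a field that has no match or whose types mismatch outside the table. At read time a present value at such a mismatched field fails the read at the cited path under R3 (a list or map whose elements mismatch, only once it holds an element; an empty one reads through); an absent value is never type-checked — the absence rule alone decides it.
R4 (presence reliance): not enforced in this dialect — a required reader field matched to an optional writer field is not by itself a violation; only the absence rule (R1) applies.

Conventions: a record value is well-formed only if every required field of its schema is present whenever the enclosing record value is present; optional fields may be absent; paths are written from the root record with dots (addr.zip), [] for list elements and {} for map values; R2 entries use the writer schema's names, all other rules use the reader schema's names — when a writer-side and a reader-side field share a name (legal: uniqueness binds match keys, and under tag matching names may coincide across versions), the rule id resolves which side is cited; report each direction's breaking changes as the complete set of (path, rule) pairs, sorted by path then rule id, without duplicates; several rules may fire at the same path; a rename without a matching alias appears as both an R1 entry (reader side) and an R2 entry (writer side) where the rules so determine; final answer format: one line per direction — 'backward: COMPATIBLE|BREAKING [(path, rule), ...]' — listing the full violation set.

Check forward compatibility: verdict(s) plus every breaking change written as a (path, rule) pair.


forward: BREAKING [(audit.balance, R2), (audit.weight, R1), (latitude, R1), (nickname, R1)]

in Account below, arrows point writer -> reader
forward for Account (reader v1, writer v2):
  Money -> Money, writer required: audit aligns to audit
  int32 -> int32, writer optional: seq aligns to seq
  nickname: no writer-side match
  bool -> bool, writer optional: enabled aligns to enabled
  latitude: no writer-side match
  float64 -> float64, writer required: score aligns to score
  audit.weight: no writer-side match
  float32 -> float32, writer required: audit.height aligns to audit.rating
  leftover writer field: audit.balance
  breaking: (audit.balance, R2)
  breaking: (audit.weight, R1)
  breaking: (latitude, R1)
  breaking: (nickname, R1)
  forward on Account therefore BREAKING (4)
diffs on Account not affecting the asked answer:
  renamed field height to rating in record Money -> no rule fires on it in Account's dialect; the asked verdict holds


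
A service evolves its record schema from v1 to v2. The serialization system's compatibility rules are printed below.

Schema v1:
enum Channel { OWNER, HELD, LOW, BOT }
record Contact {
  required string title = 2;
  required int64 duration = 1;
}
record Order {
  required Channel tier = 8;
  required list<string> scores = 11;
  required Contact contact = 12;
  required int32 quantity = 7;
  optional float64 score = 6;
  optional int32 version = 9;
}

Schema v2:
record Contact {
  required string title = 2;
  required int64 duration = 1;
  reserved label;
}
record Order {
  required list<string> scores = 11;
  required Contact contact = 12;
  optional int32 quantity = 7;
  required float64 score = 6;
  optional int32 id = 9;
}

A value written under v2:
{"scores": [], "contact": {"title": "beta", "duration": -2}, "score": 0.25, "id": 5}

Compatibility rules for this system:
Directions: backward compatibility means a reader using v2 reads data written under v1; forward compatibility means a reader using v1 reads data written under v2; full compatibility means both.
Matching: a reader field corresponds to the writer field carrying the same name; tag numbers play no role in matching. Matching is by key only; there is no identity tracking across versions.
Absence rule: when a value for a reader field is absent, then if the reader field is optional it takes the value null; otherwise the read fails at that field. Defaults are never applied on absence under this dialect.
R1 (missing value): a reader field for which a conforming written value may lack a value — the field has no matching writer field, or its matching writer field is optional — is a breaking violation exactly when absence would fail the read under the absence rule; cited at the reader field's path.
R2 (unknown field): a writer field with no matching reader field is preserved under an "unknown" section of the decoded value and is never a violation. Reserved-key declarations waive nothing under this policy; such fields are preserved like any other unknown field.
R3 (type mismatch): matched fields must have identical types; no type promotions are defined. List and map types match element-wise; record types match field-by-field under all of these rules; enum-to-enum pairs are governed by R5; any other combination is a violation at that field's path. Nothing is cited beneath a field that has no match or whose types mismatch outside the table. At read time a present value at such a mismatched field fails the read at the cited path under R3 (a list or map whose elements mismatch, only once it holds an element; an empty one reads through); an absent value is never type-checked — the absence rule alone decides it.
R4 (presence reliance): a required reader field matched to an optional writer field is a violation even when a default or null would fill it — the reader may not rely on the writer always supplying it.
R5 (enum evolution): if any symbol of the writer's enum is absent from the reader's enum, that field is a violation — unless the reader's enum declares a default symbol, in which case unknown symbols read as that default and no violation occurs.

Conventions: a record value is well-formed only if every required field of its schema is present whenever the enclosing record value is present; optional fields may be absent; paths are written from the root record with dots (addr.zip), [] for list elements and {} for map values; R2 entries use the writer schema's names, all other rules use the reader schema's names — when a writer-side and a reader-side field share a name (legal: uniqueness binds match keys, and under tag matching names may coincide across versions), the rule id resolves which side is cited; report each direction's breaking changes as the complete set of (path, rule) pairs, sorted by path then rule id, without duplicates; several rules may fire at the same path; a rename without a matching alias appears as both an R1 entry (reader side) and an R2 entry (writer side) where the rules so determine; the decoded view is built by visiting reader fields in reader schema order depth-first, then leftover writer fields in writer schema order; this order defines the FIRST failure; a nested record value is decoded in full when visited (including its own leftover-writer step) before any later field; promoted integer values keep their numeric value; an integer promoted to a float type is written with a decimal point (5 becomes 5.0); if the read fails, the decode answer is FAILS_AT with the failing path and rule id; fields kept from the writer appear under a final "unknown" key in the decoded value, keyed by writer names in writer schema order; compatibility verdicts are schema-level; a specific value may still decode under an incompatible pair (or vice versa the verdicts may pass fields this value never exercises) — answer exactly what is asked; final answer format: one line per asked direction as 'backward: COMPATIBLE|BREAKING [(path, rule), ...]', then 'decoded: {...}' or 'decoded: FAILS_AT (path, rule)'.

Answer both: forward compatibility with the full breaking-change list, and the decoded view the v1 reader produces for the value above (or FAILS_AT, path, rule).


each type pair in Order: writer, then reader
forward on Order — v1 reading data written by v2:
  no writer field matches reader tier
  scores: list<string> -> list<string>, writer required; from scores
  contact: Contact -> Contact, writer required; from contact
  quantity: int32 -> int32, writer optional; from quantity
  score: float64 -> float64, writer required; from score
  no writer field matches reader version
  leftover writer field: id
  contact.title: string -> string, writer required; from contact.title
  contact.duration: int64 -> int64, writer required; from contact.duration
  rule R1 violated at quantity
  rule R4 violated at quantity
  rule R1 violated at tier
  => 3 violation(s): forward is BREAKING for Order
migrating the Order value to v1:
  read fails at tier under R1 (no fill)
  => FAILS_AT (tier, R1)
remaining Order differences; none change what is asked:
  renamed field version to id in record Order -> fires no rule on Order, leaving the asked answer as it is
  field score in record Order: optional changed to required -> its effect on Order is confined to the backward direction, not asked

forward: BREAKING [(quantity, R1), (quantity, R4), (tier, R1)]; decoded: FAILS_AT (tier, R1)


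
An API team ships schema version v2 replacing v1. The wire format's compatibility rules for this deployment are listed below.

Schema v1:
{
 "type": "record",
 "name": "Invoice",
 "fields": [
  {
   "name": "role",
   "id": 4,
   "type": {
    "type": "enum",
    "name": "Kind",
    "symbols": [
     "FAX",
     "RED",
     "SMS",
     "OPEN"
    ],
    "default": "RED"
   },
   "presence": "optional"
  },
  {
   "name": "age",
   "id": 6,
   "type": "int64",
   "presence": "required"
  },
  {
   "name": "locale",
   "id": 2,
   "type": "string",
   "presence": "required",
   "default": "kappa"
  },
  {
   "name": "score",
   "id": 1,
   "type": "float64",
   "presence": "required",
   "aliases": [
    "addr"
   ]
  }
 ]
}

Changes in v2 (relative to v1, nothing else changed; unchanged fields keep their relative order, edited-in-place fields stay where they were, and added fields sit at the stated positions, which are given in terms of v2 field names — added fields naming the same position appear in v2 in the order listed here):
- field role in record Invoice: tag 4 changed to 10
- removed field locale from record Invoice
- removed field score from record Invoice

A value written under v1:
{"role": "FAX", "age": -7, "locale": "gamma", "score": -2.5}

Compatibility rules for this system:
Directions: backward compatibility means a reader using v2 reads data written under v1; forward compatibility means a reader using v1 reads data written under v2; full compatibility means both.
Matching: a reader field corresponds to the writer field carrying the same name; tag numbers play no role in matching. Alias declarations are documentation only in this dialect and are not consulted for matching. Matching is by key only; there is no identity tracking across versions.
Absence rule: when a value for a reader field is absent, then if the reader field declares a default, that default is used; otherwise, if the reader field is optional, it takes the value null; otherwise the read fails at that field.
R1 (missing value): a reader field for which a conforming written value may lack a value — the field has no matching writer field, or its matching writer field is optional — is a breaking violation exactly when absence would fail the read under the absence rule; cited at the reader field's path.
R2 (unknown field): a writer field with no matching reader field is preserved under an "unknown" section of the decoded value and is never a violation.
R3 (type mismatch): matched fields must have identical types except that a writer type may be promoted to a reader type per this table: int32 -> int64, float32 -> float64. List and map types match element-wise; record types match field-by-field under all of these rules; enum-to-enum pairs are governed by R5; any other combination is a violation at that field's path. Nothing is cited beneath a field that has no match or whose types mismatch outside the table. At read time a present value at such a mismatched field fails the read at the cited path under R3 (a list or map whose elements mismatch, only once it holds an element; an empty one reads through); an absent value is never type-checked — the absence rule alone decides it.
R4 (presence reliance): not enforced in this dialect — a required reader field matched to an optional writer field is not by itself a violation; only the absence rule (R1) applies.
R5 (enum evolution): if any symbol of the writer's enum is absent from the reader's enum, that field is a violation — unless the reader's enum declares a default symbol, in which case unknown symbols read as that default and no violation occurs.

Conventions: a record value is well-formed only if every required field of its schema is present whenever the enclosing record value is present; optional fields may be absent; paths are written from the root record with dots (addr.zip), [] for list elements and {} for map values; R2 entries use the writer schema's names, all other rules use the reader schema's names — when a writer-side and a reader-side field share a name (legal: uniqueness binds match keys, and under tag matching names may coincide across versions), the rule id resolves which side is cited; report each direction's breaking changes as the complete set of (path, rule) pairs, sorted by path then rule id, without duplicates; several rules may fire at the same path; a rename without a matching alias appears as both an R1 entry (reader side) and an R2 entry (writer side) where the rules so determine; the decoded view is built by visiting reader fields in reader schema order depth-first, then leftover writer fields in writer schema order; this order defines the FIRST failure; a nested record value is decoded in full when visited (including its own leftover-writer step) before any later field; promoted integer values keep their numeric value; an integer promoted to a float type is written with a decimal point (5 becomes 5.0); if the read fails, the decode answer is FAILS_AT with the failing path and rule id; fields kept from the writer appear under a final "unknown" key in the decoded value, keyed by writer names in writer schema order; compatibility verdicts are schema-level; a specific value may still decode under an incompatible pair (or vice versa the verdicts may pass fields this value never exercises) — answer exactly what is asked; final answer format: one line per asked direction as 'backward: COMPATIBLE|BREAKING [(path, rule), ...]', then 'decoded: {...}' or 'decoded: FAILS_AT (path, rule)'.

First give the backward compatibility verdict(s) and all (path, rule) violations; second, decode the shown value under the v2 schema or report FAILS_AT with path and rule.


backward: COMPATIBLE []; decoded: {"role": "FAX", "age": -7, "unknown": {"locale": "gamma", "score": -2.5}}

in Invoice below, arrows point writer -> reader
backward for Invoice (reader v2, writer v1):
  role <- role (Kind -> Kind, writer optional)
  age <- age (int64 -> int64, writer required)
  leftover writer field: locale
  leftover writer field: score
  => backward: COMPATIBLE
decoding the Invoice value with the v2 reader:
  role := "FAX"
  age := -7
  writer locale: kept under "unknown"
  writer score: kept under "unknown"
  => decoded: {"role": "FAX", "age": -7, "unknown": {"locale": "gamma", "score": -2.5}}
the other Invoice changes do not affect what is asked:
  field role in record Invoice: tag 4 changed to 10 -> fires no rule on Invoice, leaving the asked answer as it is


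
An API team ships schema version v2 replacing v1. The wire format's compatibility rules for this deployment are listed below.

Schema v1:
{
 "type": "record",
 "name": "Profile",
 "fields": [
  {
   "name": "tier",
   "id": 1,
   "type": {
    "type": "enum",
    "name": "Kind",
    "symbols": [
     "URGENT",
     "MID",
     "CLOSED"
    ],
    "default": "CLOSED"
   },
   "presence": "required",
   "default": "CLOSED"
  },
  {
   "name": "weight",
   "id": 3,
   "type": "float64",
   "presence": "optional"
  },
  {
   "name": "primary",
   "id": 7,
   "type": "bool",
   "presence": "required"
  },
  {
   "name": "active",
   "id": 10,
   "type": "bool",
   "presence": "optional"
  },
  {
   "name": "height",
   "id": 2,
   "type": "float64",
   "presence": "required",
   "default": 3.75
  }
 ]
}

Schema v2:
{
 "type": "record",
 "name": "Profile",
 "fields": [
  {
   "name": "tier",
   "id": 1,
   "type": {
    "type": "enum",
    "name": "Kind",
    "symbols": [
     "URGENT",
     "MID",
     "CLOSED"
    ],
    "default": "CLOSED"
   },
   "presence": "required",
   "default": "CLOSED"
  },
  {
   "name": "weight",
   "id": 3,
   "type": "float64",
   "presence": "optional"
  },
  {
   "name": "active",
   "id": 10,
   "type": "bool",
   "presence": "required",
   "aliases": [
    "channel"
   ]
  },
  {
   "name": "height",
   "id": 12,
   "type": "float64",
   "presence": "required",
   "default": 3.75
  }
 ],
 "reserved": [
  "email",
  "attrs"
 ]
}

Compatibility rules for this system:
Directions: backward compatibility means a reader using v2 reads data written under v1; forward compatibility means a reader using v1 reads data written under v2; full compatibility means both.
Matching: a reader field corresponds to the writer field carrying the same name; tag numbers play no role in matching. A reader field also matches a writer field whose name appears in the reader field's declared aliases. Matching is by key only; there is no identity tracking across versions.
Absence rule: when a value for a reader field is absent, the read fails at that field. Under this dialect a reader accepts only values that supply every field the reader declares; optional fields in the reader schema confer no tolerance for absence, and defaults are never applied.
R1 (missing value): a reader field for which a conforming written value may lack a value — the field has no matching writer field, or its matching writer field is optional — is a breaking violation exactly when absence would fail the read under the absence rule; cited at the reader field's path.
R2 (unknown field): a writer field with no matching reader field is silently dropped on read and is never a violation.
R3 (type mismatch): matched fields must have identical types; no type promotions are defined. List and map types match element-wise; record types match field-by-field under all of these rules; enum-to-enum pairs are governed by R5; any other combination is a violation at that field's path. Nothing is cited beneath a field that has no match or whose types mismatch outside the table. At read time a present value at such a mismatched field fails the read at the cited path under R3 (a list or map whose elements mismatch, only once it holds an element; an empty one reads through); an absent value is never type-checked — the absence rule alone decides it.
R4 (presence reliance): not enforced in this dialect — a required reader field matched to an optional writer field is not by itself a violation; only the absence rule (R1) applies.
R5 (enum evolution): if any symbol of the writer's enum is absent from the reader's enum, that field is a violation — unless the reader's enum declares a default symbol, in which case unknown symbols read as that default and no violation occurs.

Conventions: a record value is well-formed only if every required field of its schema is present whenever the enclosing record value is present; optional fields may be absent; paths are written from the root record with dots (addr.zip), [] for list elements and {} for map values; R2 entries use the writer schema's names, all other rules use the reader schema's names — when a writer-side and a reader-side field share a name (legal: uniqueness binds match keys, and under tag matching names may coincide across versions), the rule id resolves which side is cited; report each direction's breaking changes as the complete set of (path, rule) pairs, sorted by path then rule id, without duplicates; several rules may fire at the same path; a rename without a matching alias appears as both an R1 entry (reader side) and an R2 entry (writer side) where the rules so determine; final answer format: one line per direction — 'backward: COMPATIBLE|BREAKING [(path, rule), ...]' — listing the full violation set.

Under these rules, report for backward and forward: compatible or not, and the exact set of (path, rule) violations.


in Profile below, arrows point writer -> reader
backward pass over Profile, reader schema v2, writer schema v1:
  Kind -> Kind, writer required: tier aligns to tier
  float64 -> float64, writer optional: weight aligns to weight
  bool -> bool, writer optional: active aligns to active
  float64 -> float64, writer required: height aligns to height
  writer primary: unknown to reader
  breaking: (active, R1)
  breaking: (weight, R1)
  backward on Profile therefore BREAKING (2)
forward pass over Profile, reader schema v1, writer schema v2:
  Kind -> Kind, writer required: tier aligns to tier
  float64 -> float64, writer optional: weight aligns to weight
  primary has no writer counterpart
  bool -> bool, writer required: active aligns to active
  float64 -> float64, writer required: height aligns to height
  breaking: (primary, R1)
  breaking: (weight, R1)
  forward on Profile therefore BREAKING (2)

backward: BREAKING [(active, R1), (weight, R1)]; forward: BREAKING [(primary, R1), (weight, R1)]


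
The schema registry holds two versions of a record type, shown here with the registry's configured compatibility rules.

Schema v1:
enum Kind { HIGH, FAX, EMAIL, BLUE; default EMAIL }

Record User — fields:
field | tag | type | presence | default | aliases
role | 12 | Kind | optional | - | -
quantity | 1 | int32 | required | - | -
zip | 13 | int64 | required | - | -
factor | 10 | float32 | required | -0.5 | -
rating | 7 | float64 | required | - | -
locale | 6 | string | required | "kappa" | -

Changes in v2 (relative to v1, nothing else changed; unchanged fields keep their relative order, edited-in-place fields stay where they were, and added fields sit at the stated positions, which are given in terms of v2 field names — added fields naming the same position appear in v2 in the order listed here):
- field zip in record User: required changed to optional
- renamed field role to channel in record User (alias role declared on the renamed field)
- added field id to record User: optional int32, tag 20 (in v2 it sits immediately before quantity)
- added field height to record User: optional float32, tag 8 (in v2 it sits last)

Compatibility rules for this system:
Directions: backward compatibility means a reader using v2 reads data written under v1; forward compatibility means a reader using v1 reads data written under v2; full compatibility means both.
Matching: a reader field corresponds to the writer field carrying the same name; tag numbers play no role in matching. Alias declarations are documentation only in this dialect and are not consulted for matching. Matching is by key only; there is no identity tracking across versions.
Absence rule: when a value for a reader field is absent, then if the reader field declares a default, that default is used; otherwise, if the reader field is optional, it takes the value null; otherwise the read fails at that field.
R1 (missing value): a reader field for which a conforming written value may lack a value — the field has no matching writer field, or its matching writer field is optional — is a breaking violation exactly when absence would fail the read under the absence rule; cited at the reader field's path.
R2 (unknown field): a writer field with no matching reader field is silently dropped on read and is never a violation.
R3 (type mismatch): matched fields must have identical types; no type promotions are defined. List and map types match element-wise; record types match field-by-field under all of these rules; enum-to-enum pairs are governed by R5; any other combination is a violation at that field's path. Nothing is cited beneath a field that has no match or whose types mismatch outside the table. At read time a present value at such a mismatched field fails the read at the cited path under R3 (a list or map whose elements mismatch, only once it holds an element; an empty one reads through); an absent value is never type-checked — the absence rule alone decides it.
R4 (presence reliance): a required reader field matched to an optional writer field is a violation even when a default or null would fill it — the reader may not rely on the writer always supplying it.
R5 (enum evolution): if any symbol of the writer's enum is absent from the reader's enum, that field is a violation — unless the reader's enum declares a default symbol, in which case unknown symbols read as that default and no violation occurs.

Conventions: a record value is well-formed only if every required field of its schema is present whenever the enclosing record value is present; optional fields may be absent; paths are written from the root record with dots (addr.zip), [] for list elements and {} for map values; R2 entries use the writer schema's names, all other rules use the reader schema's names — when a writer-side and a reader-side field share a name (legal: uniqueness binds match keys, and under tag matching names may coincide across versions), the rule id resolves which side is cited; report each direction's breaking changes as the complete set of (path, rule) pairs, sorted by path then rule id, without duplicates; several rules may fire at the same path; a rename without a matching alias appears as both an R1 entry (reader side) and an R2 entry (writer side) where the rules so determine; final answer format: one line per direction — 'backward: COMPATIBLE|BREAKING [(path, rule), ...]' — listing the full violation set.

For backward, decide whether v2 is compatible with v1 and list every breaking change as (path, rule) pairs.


backward: COMPATIBLE []

each type pair in User: writer, then reader
backward on User — v2 reading data written by v1:
  no writer field matches reader channel
  no writer field matches reader id
  writer required, int32 -> int32: reader quantity maps from writer quantity
  writer required, int64 -> int64: reader zip maps from writer zip
  writer required, float32 -> float32: reader factor maps from writer factor
  writer required, float64 -> float64: reader rating maps from writer rating
  writer required, string -> string: reader locale maps from writer locale
  no writer field matches reader height
  leftover writer field: role
  => backward verdict for User: COMPATIBLE, no violations
checking off the User differences that do not matter here:
  field zip in record User: required changed to optional -> its effect on User is confined to the forward direction, not asked
  renamed field role to channel in record User (alias role declared on the renamed field) -> no rule fires on it in User's dialect; the asked verdict holds
  added field height to record User: optional float32, tag 8 (in v2 it sits last) -> no rule fires on it in User's dialect; the asked verdict holds
  added field id to record User: optional int32, tag 20 (in v2 it sits immediately before quantity) -> no rule fires on it in User's dialect; the asked verdict holds


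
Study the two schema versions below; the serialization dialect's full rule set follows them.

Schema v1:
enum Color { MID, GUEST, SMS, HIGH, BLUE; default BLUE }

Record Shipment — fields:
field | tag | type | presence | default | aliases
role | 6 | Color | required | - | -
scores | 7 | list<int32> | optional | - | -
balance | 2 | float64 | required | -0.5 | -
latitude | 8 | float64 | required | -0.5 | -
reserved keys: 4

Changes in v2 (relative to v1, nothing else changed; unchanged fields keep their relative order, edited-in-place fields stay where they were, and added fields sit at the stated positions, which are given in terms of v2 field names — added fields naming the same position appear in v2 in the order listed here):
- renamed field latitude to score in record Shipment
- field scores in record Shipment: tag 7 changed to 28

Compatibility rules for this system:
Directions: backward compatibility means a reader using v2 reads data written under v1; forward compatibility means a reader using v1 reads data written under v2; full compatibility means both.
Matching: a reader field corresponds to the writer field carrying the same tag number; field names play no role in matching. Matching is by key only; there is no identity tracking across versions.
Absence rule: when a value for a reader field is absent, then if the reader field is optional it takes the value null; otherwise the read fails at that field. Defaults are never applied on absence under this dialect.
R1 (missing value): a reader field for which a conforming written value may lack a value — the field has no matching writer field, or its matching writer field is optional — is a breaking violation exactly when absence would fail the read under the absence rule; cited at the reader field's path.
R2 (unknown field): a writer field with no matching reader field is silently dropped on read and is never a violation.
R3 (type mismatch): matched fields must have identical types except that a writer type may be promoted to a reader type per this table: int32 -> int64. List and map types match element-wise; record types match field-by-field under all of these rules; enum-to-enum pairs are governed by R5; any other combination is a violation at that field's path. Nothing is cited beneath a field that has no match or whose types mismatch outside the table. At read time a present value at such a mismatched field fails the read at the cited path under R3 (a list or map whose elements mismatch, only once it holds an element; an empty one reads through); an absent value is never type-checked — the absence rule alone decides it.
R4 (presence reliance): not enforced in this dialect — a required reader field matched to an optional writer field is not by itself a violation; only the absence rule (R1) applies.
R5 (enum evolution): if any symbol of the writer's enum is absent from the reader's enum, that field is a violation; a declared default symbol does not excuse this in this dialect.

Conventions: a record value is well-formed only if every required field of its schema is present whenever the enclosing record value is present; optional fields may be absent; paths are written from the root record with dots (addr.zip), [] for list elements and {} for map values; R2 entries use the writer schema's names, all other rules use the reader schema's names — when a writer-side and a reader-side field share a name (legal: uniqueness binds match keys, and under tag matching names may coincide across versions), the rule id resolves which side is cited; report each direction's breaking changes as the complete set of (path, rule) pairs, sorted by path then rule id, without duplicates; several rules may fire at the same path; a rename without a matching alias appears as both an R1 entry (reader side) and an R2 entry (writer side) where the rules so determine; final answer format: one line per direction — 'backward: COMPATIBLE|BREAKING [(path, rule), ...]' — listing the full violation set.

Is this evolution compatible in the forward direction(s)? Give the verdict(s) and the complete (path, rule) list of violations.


forward: COMPATIBLE []

each type pair in Shipment: writer, then reader
forward analysis of Shipment with v1 as reader and v2 as writer:
  role: paired with writer role (Color -> Color; writer required)
  scores: no writer-side match
  balance: paired with writer balance (float64 -> float64; writer required)
  latitude: paired with writer score (float64 -> float64; writer required)
  leftover writer field: scores
  => forward verdict for Shipment: COMPATIBLE, no violations
the other Shipment changes do not affect what is asked:
  renamed field latitude to score in record Shipment -> no rule fires on it in Shipment's dialect; the asked verdict holds
  field scores in record Shipment: tag 7 changed to 28 -> no rule fires on it in Shipment's dialect; the asked verdict holds


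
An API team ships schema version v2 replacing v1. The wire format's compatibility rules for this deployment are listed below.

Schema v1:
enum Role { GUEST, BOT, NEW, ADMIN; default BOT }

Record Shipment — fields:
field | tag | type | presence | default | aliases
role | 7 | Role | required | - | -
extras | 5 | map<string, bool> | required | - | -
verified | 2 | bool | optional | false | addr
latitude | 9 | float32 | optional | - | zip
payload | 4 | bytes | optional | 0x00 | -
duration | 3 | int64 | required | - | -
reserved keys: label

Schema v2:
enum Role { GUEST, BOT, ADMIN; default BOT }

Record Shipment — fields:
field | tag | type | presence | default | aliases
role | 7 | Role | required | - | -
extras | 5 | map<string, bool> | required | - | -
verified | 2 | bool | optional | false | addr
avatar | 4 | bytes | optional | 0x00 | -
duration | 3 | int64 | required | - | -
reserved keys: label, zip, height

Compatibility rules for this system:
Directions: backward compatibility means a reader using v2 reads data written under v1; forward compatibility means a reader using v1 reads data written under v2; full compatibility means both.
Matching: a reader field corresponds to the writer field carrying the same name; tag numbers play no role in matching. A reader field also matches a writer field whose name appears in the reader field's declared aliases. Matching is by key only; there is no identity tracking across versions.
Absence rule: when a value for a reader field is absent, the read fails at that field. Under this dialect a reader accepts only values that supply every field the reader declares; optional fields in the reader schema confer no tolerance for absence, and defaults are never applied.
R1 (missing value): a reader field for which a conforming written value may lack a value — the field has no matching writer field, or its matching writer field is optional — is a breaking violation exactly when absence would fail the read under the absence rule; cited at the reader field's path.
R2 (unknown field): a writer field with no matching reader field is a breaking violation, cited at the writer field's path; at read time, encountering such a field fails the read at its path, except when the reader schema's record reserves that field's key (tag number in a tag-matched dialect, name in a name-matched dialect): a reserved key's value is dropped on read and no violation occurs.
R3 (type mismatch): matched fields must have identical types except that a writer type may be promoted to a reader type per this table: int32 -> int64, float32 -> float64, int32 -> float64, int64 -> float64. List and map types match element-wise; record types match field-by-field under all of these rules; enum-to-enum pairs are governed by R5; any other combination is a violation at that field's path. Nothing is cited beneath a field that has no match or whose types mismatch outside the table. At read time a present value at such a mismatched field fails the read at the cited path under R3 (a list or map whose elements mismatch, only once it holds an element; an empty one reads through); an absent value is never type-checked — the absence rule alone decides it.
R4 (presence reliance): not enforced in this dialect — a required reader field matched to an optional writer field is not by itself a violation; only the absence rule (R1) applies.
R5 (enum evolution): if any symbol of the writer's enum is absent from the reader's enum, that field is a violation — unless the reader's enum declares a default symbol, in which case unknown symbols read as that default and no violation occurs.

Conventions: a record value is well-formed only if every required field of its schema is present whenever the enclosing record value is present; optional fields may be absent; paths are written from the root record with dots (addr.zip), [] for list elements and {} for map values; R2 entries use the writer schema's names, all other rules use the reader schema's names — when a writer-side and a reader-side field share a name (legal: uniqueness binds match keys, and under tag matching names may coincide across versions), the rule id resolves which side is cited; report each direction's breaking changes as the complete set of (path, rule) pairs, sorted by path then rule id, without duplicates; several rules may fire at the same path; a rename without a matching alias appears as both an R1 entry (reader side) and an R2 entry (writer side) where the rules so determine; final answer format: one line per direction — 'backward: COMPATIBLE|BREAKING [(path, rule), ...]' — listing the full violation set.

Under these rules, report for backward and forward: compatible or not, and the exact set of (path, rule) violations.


arrows below run writer -> reader for Shipment
backward pass over Shipment, reader schema v2, writer schema v1:
  role: paired with writer role (Role -> Role; writer required)
  extras: paired with writer extras (map<string, bool> -> map<string, bool>; writer required)
  verified: paired with writer verified (bool -> bool; writer optional)
  avatar: no writer match
  duration: paired with writer duration (int64 -> int64; writer required)
  writer field latitude has no reader counterpart
  writer field payload has no reader counterpart
  breaking: (avatar, R1)
  breaking: (latitude, R2)
  breaking: (payload, R2)
  breaking: (verified, R1)
  => 4 violation(s): backward is BREAKING for Shipment
forward pass over Shipment, reader schema v1, writer schema v2:
  role: paired with writer role (Role -> Role; writer required)
  extras: paired with writer extras (map<string, bool> -> map<string, bool>; writer required)
  verified: paired with writer verified (bool -> bool; writer optional)
  latitude: no writer match
  payload: no writer match
  duration: paired with writer duration (int64 -> int64; writer required)
  writer field avatar has no reader counterpart
  breaking: (avatar, R2)
  breaking: (latitude, R1)
  breaking: (payload, R1)
  breaking: (verified, R1)
  => 4 violation(s): forward is BREAKING for Shipment

backward: BREAKING [(avatar, R1), (latitude, R2), (payload, R2), (verified, R1)]; forward: BREAKING [(avatar, R2), (latitude, R1), (payload, R1), (verified, R1)]
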